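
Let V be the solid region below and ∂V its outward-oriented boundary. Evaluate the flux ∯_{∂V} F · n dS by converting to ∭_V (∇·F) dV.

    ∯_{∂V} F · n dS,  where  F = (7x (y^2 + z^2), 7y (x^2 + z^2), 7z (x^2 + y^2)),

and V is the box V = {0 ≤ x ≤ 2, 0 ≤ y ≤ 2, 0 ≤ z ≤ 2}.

By the divergence theorem,

    ∯_{∂V} F · n dS = ∭_V (∇ · F) dV.

Compute the divergence:
    ∇ · F = ∂F_x/∂x + ∂F_y/∂y + ∂F_z/∂z = 7y^2 + 7z^2 + 7x^2 + 7z^2 + 7x^2 + 7y^2 = 14x^2 + 14y^2 + 14z^2.

V is a rectangular box, so dV = dx dy dz with 0 ≤ x ≤ 2, 0 ≤ y ≤ 2, 0 ≤ z ≤ 2.

Integrate (14x^2 + 14y^2 + 14z^2) over V as an iterated integral:

    ∭_V (∇·F) dV = ∫_0^{2} ∫_0^{2} ∫_0^{2} (14x^2 + 14y^2 + 14z^2) dz dy dx.

Inner (z from 0 to 2): 28x^2 + 28y^2 + 112/3.
Middle (y from 0 to 2): 56x^2 + 448/3.
Outer (x from 0 to 2): 448.

Therefore ∯_{∂V} F · n dS = 448.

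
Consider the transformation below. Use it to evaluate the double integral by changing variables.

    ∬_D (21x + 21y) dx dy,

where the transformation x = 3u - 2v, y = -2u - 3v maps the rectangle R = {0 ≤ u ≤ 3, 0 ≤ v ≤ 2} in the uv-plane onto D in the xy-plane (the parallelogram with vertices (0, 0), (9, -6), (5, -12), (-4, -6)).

Compute the Jacobian determinant of (x, y) with respect to (u, v):

    ∂(x,y)/∂(u,v) = | 3  -2 | = (3)(-3) - (-2)(-2) = -13.
                   | -2  -3 |

Its absolute value is |J| = 13 (the area scaling factor).

Substituting x = 3u - 2v, y = -2u - 3v into the integrand,

    21x + 21y → 21u - 105v,

so the integral becomes

    ∬_R (21u - 105v) · |J| du dv = ∫_0^3 ∫_0^2 (273u - 1365v) dv du.

Inner (v): 546u - 2730.
Outer (u): -5733.

Therefore ∬_D (21x + 21y) dx dy = -5733.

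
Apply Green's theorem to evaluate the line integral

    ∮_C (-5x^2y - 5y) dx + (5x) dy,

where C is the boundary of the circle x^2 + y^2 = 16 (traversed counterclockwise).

Green's theorem converts the closed line integral into a double integral over the enclosed region D:

    ∮_C P dx + Q dy = ∬_D (∂Q/∂x - ∂P/∂y) dA.

Here P = -5x^2y - 5y, Q = 5x, so

    ∂Q/∂x = 5,    ∂P/∂y = -5x^2 - 5,
    ∂Q/∂x - ∂P/∂y = 5x^2 + 10.

D is the region x^2 + y^2 ≤ 16. Evaluating the double integral:

In polar coordinates (x = r cos θ, y = r sin θ, dA = r dr dθ) the integrand becomes 5r^2cos(θ)^2 + 10, so

    ∬_D (5x^2 + 10) dA = ∫_0^{2π} ∫_0^{4} (5r^2cos(θ)^2 + 10) · r dr dθ.

Inner (r from 0 to 4): 320cos(θ)^2 + 80.
Outer (θ from 0 to 2π): 480π.

Therefore ∮_C P dx + Q dy = 480π.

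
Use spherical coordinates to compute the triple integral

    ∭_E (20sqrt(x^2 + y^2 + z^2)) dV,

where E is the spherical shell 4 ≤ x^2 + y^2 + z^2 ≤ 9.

In spherical coordinates, x = ρ sin(φ) cos(θ), y = ρ sin(φ) sin(θ), z = ρ cos(φ), and dV = ρ^2 sin(φ) dρ dφ dθ.

The integrand becomes 20ρ, so

    ∭_E (20sqrt(x^2 + y^2 + z^2)) dV = ∫_{0}^{2π} ∫_{0}^{π} ∫_{2}^{3} (20ρ) · ρ^2 sin(φ) dρ dφ dθ.

Inner (ρ): 325sin(φ).
Middle (φ): 650.
Outer (θ): 1300π.

Therefore the triple integral equals 1300π.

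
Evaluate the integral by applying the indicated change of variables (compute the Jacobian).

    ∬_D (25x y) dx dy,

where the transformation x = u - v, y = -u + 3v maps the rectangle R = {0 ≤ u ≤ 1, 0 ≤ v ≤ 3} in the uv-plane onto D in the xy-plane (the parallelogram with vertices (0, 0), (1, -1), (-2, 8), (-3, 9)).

Compute the Jacobian determinant of (x, y) with respect to (u, v):

    ∂(x,y)/∂(u,v) = | 1  -1 | = (1)(3) - (-1)(-1) = 2.
                   | -1  3 |

Its absolute value is |J| = 2 (the area scaling factor).

Substituting x = u - v, y = -u + 3v into the integrand,

    25x y → -25u^2 + 100u v - 75v^2,

so the integral becomes

    ∬_R (-25u^2 + 100u v - 75v^2) · |J| du dv = ∫_0^1 ∫_0^3 (-50u^2 + 200u v - 150v^2) dv du.

Inner (v): -150u^2 + 900u - 1350.
Outer (u): -950.

Therefore ∬_D (25x y) dx dy = -950.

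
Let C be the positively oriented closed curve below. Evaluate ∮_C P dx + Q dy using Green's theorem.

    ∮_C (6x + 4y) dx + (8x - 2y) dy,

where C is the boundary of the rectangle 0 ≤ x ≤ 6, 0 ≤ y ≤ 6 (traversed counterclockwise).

Green's theorem converts the closed line integral into a double integral over the enclosed region D:

    ∮_C P dx + Q dy = ∬_D (∂Q/∂x - ∂P/∂y) dA.

Here P = 6x + 4y, Q = 8x - 2y, so

    ∂Q/∂x = 8,    ∂P/∂y = 4,
    ∂Q/∂x - ∂P/∂y = 4.

D is the region 0 ≤ x ≤ 6, 0 ≤ y ≤ 6. Evaluating the double integral:

    ∬_D (4) dA = ∫_0^{6} ∫_0^{6} (4) dy dx.

Inner (y from 0 to 6): 24.
Outer (x from 0 to 6): 144.

Therefore ∮_C P dx + Q dy = 144.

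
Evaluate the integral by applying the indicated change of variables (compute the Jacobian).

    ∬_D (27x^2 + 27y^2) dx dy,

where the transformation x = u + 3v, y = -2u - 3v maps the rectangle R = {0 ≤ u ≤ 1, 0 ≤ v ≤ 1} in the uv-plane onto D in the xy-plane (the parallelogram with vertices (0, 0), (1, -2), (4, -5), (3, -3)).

Compute the Jacobian determinant of (x, y) with respect to (u, v):

    ∂(x,y)/∂(u,v) = | 1  3 | = (1)(-3) - (3)(-2) = 3.
                   | -2  -3 |

Its absolute value is |J| = 3 (the area scaling factor).

Substituting x = u + 3v, y = -2u - 3v into the integrand,

    27x^2 + 27y^2 → 135u^2 + 486u v + 486v^2,

so the integral becomes

    ∬_R (135u^2 + 486u v + 486v^2) · |J| du dv = ∫_0^1 ∫_0^1 (405u^2 + 1458u v + 1458v^2) dv du.

Inner (v): 405u^2 + 729u + 486.
Outer (u): 1971/2.

Therefore ∬_D (27x^2 + 27y^2) dx dy = 1971/2.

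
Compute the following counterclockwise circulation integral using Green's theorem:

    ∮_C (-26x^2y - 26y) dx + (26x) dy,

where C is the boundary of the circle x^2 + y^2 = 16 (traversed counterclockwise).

Green's theorem converts the closed line integral into a double integral over the enclosed region D:

    ∮_C P dx + Q dy = ∬_D (∂Q/∂x - ∂P/∂y) dA.

Here P = -26x^2y - 26y, Q = 26x, so

    ∂Q/∂x = 26,    ∂P/∂y = -26x^2 - 26,
    ∂Q/∂x - ∂P/∂y = 26x^2 + 52.

D is the region x^2 + y^2 ≤ 16. Evaluating the double integral:

In polar coordinates (x = r cos θ, y = r sin θ, dA = r dr dθ) the integrand becomes 26r^2cos(θ)^2 + 52, so

    ∬_D (26x^2 + 52) dA = ∫_0^{2π} ∫_0^{4} (26r^2cos(θ)^2 + 52) · r dr dθ.

Inner (r from 0 to 4): 1664cos(θ)^2 + 416.
Outer (θ from 0 to 2π): 2496π.

Therefore ∮_C P dx + Q dy = 2496π.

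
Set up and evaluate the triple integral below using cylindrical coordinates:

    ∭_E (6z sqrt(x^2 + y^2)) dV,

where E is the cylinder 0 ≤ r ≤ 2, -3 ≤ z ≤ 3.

In cylindrical coordinates, x = r cos(θ), y = r sin(θ), z = z, and dV = r dr dθ dz.

The integrand becomes 6r z, so

    ∭_E (6z sqrt(x^2 + y^2)) dV = ∫_{0}^{2π} ∫_{0}^{2} ∫_{-3}^{3} (6r z) · r dz dr dθ.

Inner (z): 0.
Middle (r from 0 to 2): 0.
Outer (θ): 0.

Therefore the triple integral equals 0.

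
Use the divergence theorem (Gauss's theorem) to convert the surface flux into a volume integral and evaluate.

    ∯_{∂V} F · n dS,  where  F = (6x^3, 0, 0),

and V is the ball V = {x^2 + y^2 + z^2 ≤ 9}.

By the divergence theorem,

    ∯_{∂V} F · n dS = ∭_V (∇ · F) dV.

Compute the divergence:
    ∇ · F = ∂F_x/∂x + ∂F_y/∂y + ∂F_z/∂z = 18x^2 + 0 + 0 = 18x^2.

In spherical coordinates, x = ρ sin(φ) cos(θ), y = ρ sin(φ) sin(θ), z = ρ cos(φ), dV = ρ^2 sin(φ) dρ dφ dθ, with 0 ≤ ρ ≤ 3, 0 ≤ φ ≤ π, 0 ≤ θ ≤ 2π.

The integrand, after substitution and multiplying by the volume element, becomes (18ρ^2sin(φ)^2cos(θ)^2) · ρ^2 sin(φ), so

    ∭_V (∇·F) dV = ∫_0^{2π} ∫_0^{π} ∫_0^{3} (18ρ^2sin(φ)^2cos(θ)^2) · ρ^2 sin(φ) dρ dφ dθ.

Inner (ρ from 0 to 3): 4374sin(φ)^3cos(θ)^2/5.
Middle (φ from 0 to π): 5832cos(θ)^2/5.
Outer (θ from 0 to 2π): 5832π/5.

Therefore ∯_{∂V} F · n dS = 5832π/5.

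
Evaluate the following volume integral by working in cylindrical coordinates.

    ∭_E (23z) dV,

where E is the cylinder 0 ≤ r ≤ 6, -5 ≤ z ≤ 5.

In cylindrical coordinates, x = r cos(θ), y = r sin(θ), z = z, and dV = r dr dθ dz.

The integrand becomes 23z, so

    ∭_E (23z) dV = ∫_{0}^{2π} ∫_{0}^{6} ∫_{-5}^{5} (23z) · r dz dr dθ.

Inner (z): 0.
Middle (r from 0 to 6): 0.
Outer (θ): 0.

Therefore the triple integral equals 0.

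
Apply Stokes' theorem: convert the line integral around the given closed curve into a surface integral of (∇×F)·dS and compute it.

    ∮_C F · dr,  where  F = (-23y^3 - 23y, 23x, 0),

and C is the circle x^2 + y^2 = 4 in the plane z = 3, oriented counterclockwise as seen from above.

Let S be the flat disk x^2 + y^2 ≤ 4 in the plane z = 3, with upward unit normal n̂ = ẑ. By Stokes' theorem,

    ∮_C F · dr = ∬_S (∇ × F) · n̂ dS = ∬_D (curl F)_z dA,

where D is the disk x^2 + y^2 ≤ 4.

Compute the curl of F = (-23y^3 - 23y, 23x, 0):
    (∇ × F)_x = ∂F_z/∂y - ∂F_y/∂z = 0,
    (∇ × F)_y = ∂F_x/∂z - ∂F_z/∂x = 0,
    (∇ × F)_z = ∂F_y/∂x - ∂F_x/∂y = 69y^2 + 46.

On z = 3, (curl F)_z = 69y^2 + 46.

Convert to polar (x = r cos θ, y = r sin θ, dA = r dr dθ); the integrand becomes 69r^2sin(θ)^2 + 46, so

    ∬_D (curl F)_z dA = ∫_0^{2π} ∫_0^{2} (69r^2sin(θ)^2 + 46) · r dr dθ.

Inner (r from 0 to 2): 276sin(θ)^2 + 92.
Outer (θ from 0 to 2π): 460π.

Therefore ∮_C F · dr = 460π.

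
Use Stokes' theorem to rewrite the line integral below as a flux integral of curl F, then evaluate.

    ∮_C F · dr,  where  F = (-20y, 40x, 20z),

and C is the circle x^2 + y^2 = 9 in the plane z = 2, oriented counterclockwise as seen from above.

Let S be the flat disk x^2 + y^2 ≤ 9 in the plane z = 2, with upward unit normal n̂ = ẑ. By Stokes' theorem,

    ∮_C F · dr = ∬_S (∇ × F) · n̂ dS = ∬_D (curl F)_z dA,

where D is the disk x^2 + y^2 ≤ 9.

Compute the curl of F = (-20y, 40x, 20z):
    (∇ × F)_x = ∂F_z/∂y - ∂F_y/∂z = 0,
    (∇ × F)_y = ∂F_x/∂z - ∂F_z/∂x = 0,
    (∇ × F)_z = ∂F_y/∂x - ∂F_x/∂y = 60.

On z = 2, (curl F)_z = 60.

Convert to polar (x = r cos θ, y = r sin θ, dA = r dr dθ); the integrand becomes 60, so

    ∬_D (curl F)_z dA = ∫_0^{2π} ∫_0^{3} (60) · r dr dθ.

Inner (r from 0 to 3): 270.
Outer (θ from 0 to 2π): 540π.

Therefore ∮_C F · dr = 540π.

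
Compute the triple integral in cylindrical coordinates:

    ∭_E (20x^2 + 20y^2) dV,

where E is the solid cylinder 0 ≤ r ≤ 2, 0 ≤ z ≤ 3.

In cylindrical coordinates, x = r cos(θ), y = r sin(θ), z = z, and dV = r dr dθ dz.

The integrand becomes 20r^2, so

    ∭_E (20x^2 + 20y^2) dV = ∫_{0}^{2π} ∫_{0}^{2} ∫_{0}^{3} (20r^2) · r dz dr dθ.

Inner (z): 60r^3.
Middle (r from 0 to 2): 240.
Outer (θ): 480π.

Therefore the triple integral equals 480π.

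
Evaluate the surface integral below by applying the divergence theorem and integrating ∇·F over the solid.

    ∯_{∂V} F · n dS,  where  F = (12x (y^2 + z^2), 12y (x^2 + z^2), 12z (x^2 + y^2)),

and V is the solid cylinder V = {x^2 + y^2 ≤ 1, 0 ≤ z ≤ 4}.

By the divergence theorem,

    ∯_{∂V} F · n dS = ∭_V (∇ · F) dV.

Compute the divergence:
    ∇ · F = ∂F_x/∂x + ∂F_y/∂y + ∂F_z/∂z = 12y^2 + 12z^2 + 12x^2 + 12z^2 + 12x^2 + 12y^2 = 24x^2 + 24y^2 + 24z^2.

In cylindrical coordinates, x = r cos(θ), y = r sin(θ), z = z, dV = r dr dθ dz, with 0 ≤ r ≤ 1, 0 ≤ θ ≤ 2π, 0 ≤ z ≤ 4.

The integrand, after substitution and multiplying by the volume element, becomes (24r^2 + 24z^2) · r, so

    ∭_V (∇·F) dV = ∫_0^{2π} ∫_0^{1} ∫_0^{4} (24r^2 + 24z^2) · r dz dr dθ.

Inner (z from 0 to 4): 96r^3 + 512r.
Middle (r from 0 to 1): 280.
Outer (θ from 0 to 2π): 560π.

Therefore ∯_{∂V} F · n dS = 560π.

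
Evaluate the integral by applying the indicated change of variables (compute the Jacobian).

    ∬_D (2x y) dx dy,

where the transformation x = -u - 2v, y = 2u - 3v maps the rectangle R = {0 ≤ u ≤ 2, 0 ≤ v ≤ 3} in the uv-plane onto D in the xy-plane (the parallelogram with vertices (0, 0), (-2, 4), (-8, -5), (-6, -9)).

Compute the Jacobian determinant of (x, y) with respect to (u, v):

    ∂(x,y)/∂(u,v) = | -1  -2 | = (-1)(-3) - (-2)(2) = 7.
                   | 2  -3 |

Its absolute value is |J| = 7 (the area scaling factor).

Substituting x = -u - 2v, y = 2u - 3v into the integrand,

    2x y → -4u^2 - 2u v + 12v^2,

so the integral becomes

    ∬_R (-4u^2 - 2u v + 12v^2) · |J| du dv = ∫_0^2 ∫_0^3 (-28u^2 - 14u v + 84v^2) dv du.

Inner (v): -84u^2 - 63u + 756.
Outer (u): 1162.

Therefore ∬_D (2x y) dx dy = 1162.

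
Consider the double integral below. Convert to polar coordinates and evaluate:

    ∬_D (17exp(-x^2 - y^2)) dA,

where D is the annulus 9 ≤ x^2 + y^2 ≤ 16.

The region D is 3 ≤ r ≤ 4, 0 ≤ θ ≤ 2π in polar coordinates, where x = r cos(θ), y = r sin(θ), and dA = r dr dθ.

Under the substitution, the integrand becomes 17exp(-r^2), so

    ∬_D (17exp(-x^2 - y^2)) dA = ∫_{0}^{2π} ∫_{3}^{4} (17exp(-r^2)) · r dr dθ.

Inner integral (in r): ∫_{3}^{4} (17exp(-r^2)) · r dr = -(17 - 17exp(7))exp(-16)/2.

Outer integral (in θ): ∫_{0}^{2π} (-(17 - 17exp(7))exp(-16)/2) dθ = -17π (1 - exp(7))exp(-16).

Therefore ∬_D (17exp(-x^2 - y^2)) dA = -17π (1 - exp(7))exp(-16).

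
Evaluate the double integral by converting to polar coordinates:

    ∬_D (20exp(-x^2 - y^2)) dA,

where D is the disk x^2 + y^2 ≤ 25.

The region D is 0 ≤ r ≤ 5, 0 ≤ θ ≤ 2π in polar coordinates, where x = r cos(θ), y = r sin(θ), and dA = r dr dθ.

Under the substitution, the integrand becomes 20exp(-r^2), so

    ∬_D (20exp(-x^2 - y^2)) dA = ∫_{0}^{2π} ∫_{0}^{5} (20exp(-r^2)) · r dr dθ.

Inner integral (in r): ∫_{0}^{5} (20exp(-r^2)) · r dr = 10 - 10exp(-25).

Outer integral (in θ): ∫_{0}^{2π} (10 - 10exp(-25)) dθ = -20π exp(-25) + 20π.

Therefore ∬_D (20exp(-x^2 - y^2)) dA = -20π exp(-25) + 20π.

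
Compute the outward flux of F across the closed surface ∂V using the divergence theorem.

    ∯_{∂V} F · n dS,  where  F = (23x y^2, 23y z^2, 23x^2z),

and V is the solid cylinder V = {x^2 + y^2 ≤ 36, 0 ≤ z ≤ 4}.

By the divergence theorem,

    ∯_{∂V} F · n dS = ∭_V (∇ · F) dV.

Compute the divergence:
    ∇ · F = ∂F_x/∂x + ∂F_y/∂y + ∂F_z/∂z = 23y^2 + 23z^2 + 23x^2 = 23x^2 + 23y^2 + 23z^2.

In cylindrical coordinates, x = r cos(θ), y = r sin(θ), z = z, dV = r dr dθ dz, with 0 ≤ r ≤ 6, 0 ≤ θ ≤ 2π, 0 ≤ z ≤ 4.

The integrand, after substitution and multiplying by the volume element, becomes (23r^2 + 23z^2) · r, so

    ∭_V (∇·F) dV = ∫_0^{2π} ∫_0^{6} ∫_0^{4} (23r^2 + 23z^2) · r dz dr dθ.

Inner (z from 0 to 4): 92r (r^2 + 16/3).
Middle (r from 0 to 6): 38640.
Outer (θ from 0 to 2π): 77280π.

Therefore ∯_{∂V} F · n dS = 77280π.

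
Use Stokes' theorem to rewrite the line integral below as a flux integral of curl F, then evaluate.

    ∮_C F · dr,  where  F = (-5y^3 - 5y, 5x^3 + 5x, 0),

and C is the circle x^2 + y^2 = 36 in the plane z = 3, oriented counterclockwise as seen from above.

Let S be the flat disk x^2 + y^2 ≤ 36 in the plane z = 3, with upward unit normal n̂ = ẑ. By Stokes' theorem,

    ∮_C F · dr = ∬_S (∇ × F) · n̂ dS = ∬_D (curl F)_z dA,

where D is the disk x^2 + y^2 ≤ 36.

Compute the curl of F = (-5y^3 - 5y, 5x^3 + 5x, 0):
    (∇ × F)_x = ∂F_z/∂y - ∂F_y/∂z = 0,
    (∇ × F)_y = ∂F_x/∂z - ∂F_z/∂x = 0,
    (∇ × F)_z = ∂F_y/∂x - ∂F_x/∂y = 15x^2 + 15y^2 + 10.

On z = 3, (curl F)_z = 15x^2 + 15y^2 + 10.

Convert to polar (x = r cos θ, y = r sin θ, dA = r dr dθ); the integrand becomes 15r^2 + 10, so

    ∬_D (curl F)_z dA = ∫_0^{2π} ∫_0^{6} (15r^2 + 10) · r dr dθ.

Inner (r from 0 to 6): 5040.
Outer (θ from 0 to 2π): 10080π.

Therefore ∮_C F · dr = 10080π.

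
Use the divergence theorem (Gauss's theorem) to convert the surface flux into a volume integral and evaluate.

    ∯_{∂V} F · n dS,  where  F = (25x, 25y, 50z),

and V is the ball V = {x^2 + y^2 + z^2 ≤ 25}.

By the divergence theorem,

    ∯_{∂V} F · n dS = ∭_V (∇ · F) dV.

Compute the divergence:
    ∇ · F = ∂F_x/∂x + ∂F_y/∂y + ∂F_z/∂z = 25 + 25 + 50 = 100.

In spherical coordinates, x = ρ sin(φ) cos(θ), y = ρ sin(φ) sin(θ), z = ρ cos(φ), dV = ρ^2 sin(φ) dρ dφ dθ, with 0 ≤ ρ ≤ 5, 0 ≤ φ ≤ π, 0 ≤ θ ≤ 2π.

The integrand, after substitution and multiplying by the volume element, becomes (100) · ρ^2 sin(φ), so

    ∭_V (∇·F) dV = ∫_0^{2π} ∫_0^{π} ∫_0^{5} (100) · ρ^2 sin(φ) dρ dφ dθ.

Inner (ρ from 0 to 5): 12500sin(φ)/3.
Middle (φ from 0 to π): 25000/3.
Outer (θ from 0 to 2π): 50000π/3.

Therefore ∯_{∂V} F · n dS = 50000π/3.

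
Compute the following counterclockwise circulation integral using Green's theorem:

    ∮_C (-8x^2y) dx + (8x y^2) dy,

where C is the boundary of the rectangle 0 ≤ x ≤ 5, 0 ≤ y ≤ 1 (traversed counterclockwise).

Green's theorem converts the closed line integral into a double integral over the enclosed region D:

    ∮_C P dx + Q dy = ∬_D (∂Q/∂x - ∂P/∂y) dA.

Here P = -8x^2y, Q = 8x y^2, so

    ∂Q/∂x = 8y^2,    ∂P/∂y = -8x^2,
    ∂Q/∂x - ∂P/∂y = 8x^2 + 8y^2.

D is the region 0 ≤ x ≤ 5, 0 ≤ y ≤ 1. Evaluating the double integral:

    ∬_D (8x^2 + 8y^2) dA = ∫_0^{5} ∫_0^{1} (8x^2 + 8y^2) dy dx.

Inner (y from 0 to 1): 8x^2 + 8/3.
Outer (x from 0 to 5): 1040/3.

Therefore ∮_C P dx + Q dy = 1040/3.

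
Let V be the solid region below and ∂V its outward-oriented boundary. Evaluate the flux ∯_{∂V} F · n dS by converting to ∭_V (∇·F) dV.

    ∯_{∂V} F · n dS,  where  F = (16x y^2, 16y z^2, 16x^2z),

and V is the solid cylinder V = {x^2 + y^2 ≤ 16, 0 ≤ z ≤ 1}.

By the divergence theorem,

    ∯_{∂V} F · n dS = ∭_V (∇ · F) dV.

Compute the divergence:
    ∇ · F = ∂F_x/∂x + ∂F_y/∂y + ∂F_z/∂z = 16y^2 + 16z^2 + 16x^2 = 16x^2 + 16y^2 + 16z^2.

In cylindrical coordinates, x = r cos(θ), y = r sin(θ), z = z, dV = r dr dθ dz, with 0 ≤ r ≤ 4, 0 ≤ θ ≤ 2π, 0 ≤ z ≤ 1.

The integrand, after substitution and multiplying by the volume element, becomes (16r^2 + 16z^2) · r, so

    ∭_V (∇·F) dV = ∫_0^{2π} ∫_0^{4} ∫_0^{1} (16r^2 + 16z^2) · r dz dr dθ.

Inner (z from 0 to 1): 16r (r^2 + 1/3).
Middle (r from 0 to 4): 3200/3.
Outer (θ from 0 to 2π): 6400π/3.

Therefore ∯_{∂V} F · n dS = 6400π/3.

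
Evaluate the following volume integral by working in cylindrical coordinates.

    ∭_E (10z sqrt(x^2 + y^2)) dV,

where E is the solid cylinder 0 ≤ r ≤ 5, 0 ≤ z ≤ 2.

In cylindrical coordinates, x = r cos(θ), y = r sin(θ), z = z, and dV = r dr dθ dz.

The integrand becomes 10r z, so

    ∭_E (10z sqrt(x^2 + y^2)) dV = ∫_{0}^{2π} ∫_{0}^{5} ∫_{0}^{2} (10r z) · r dz dr dθ.

Inner (z): 20r^2.
Middle (r from 0 to 5): 2500/3.
Outer (θ): 5000π/3.

Therefore the triple integral equals 5000π/3.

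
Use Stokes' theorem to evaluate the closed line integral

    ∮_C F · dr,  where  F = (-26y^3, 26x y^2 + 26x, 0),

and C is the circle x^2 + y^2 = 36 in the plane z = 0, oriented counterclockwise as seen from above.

Let S be the flat disk x^2 + y^2 ≤ 36 in the plane z = 0, with upward unit normal n̂ = ẑ. By Stokes' theorem,

    ∮_C F · dr = ∬_S (∇ × F) · n̂ dS = ∬_D (curl F)_z dA,

where D is the disk x^2 + y^2 ≤ 36.

Compute the curl of F = (-26y^3, 26x y^2 + 26x, 0):
    (∇ × F)_x = ∂F_z/∂y - ∂F_y/∂z = 0,
    (∇ × F)_y = ∂F_x/∂z - ∂F_z/∂x = 0,
    (∇ × F)_z = ∂F_y/∂x - ∂F_x/∂y = 104y^2 + 26.

On z = 0, (curl F)_z = 104y^2 + 26.

Convert to polar (x = r cos θ, y = r sin θ, dA = r dr dθ); the integrand becomes 104r^2sin(θ)^2 + 26, so

    ∬_D (curl F)_z dA = ∫_0^{2π} ∫_0^{6} (104r^2sin(θ)^2 + 26) · r dr dθ.

Inner (r from 0 to 6): 33696sin(θ)^2 + 468.
Outer (θ from 0 to 2π): 34632π.

Therefore ∮_C F · dr = 34632π.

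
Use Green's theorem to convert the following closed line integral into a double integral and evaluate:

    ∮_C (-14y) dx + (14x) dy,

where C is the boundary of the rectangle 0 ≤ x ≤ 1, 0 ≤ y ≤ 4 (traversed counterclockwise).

Green's theorem converts the closed line integral into a double integral over the enclosed region D:

    ∮_C P dx + Q dy = ∬_D (∂Q/∂x - ∂P/∂y) dA.

Here P = -14y, Q = 14x, so

    ∂Q/∂x = 14,    ∂P/∂y = -14,
    ∂Q/∂x - ∂P/∂y = 28.

D is the region 0 ≤ x ≤ 1, 0 ≤ y ≤ 4. Evaluating the double integral:

    ∬_D (28) dA = ∫_0^{1} ∫_0^{4} (28) dy dx.

Inner (y from 0 to 4): 112.
Outer (x from 0 to 1): 112.

Therefore ∮_C P dx + Q dy = 112.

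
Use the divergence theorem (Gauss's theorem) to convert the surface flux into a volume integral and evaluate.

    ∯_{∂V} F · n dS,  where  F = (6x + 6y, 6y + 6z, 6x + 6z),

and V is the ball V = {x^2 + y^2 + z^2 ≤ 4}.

By the divergence theorem,

    ∯_{∂V} F · n dS = ∭_V (∇ · F) dV.

Compute the divergence:
    ∇ · F = ∂F_x/∂x + ∂F_y/∂y + ∂F_z/∂z = 6 + 6 + 6 = 18.

In spherical coordinates, x = ρ sin(φ) cos(θ), y = ρ sin(φ) sin(θ), z = ρ cos(φ), dV = ρ^2 sin(φ) dρ dφ dθ, with 0 ≤ ρ ≤ 2, 0 ≤ φ ≤ π, 0 ≤ θ ≤ 2π.

The integrand, after substitution and multiplying by the volume element, becomes (18) · ρ^2 sin(φ), so

    ∭_V (∇·F) dV = ∫_0^{2π} ∫_0^{π} ∫_0^{2} (18) · ρ^2 sin(φ) dρ dφ dθ.

Inner (ρ from 0 to 2): 48sin(φ).
Middle (φ from 0 to π): 96.
Outer (θ from 0 to 2π): 192π.

Therefore ∯_{∂V} F · n dS = 192π.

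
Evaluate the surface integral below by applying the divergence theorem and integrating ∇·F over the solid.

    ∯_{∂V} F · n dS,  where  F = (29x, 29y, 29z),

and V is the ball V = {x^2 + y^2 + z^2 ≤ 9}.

By the divergence theorem,

    ∯_{∂V} F · n dS = ∭_V (∇ · F) dV.

Compute the divergence:
    ∇ · F = ∂F_x/∂x + ∂F_y/∂y + ∂F_z/∂z = 29 + 29 + 29 = 87.

In spherical coordinates, x = ρ sin(φ) cos(θ), y = ρ sin(φ) sin(θ), z = ρ cos(φ), dV = ρ^2 sin(φ) dρ dφ dθ, with 0 ≤ ρ ≤ 3, 0 ≤ φ ≤ π, 0 ≤ θ ≤ 2π.

The integrand, after substitution and multiplying by the volume element, becomes (87) · ρ^2 sin(φ), so

    ∭_V (∇·F) dV = ∫_0^{2π} ∫_0^{π} ∫_0^{3} (87) · ρ^2 sin(φ) dρ dφ dθ.

Inner (ρ from 0 to 3): 783sin(φ).
Middle (φ from 0 to π): 1566.
Outer (θ from 0 to 2π): 3132π.

Therefore ∯_{∂V} F · n dS = 3132π.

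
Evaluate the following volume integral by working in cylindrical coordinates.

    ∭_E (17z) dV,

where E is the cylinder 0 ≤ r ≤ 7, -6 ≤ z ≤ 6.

In cylindrical coordinates, x = r cos(θ), y = r sin(θ), z = z, and dV = r dr dθ dz.

The integrand becomes 17z, so

    ∭_E (17z) dV = ∫_{0}^{2π} ∫_{0}^{7} ∫_{-6}^{6} (17z) · r dz dr dθ.

Inner (z): 0.
Middle (r from 0 to 7): 0.
Outer (θ): 0.

Therefore the triple integral equals 0.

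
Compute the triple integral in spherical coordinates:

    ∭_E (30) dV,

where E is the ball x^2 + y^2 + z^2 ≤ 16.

In spherical coordinates, x = ρ sin(φ) cos(θ), y = ρ sin(φ) sin(θ), z = ρ cos(φ), and dV = ρ^2 sin(φ) dρ dφ dθ.

The integrand becomes 30, so

    ∭_E (30) dV = ∫_{0}^{2π} ∫_{0}^{π} ∫_{0}^{4} (30) · ρ^2 sin(φ) dρ dφ dθ.

Inner (ρ): 640sin(φ).
Middle (φ): 1280.
Outer (θ): 2560π.

Therefore the triple integral equals 2560π.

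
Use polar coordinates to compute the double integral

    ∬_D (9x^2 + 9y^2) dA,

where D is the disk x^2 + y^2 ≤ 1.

The region D is 0 ≤ r ≤ 1, 0 ≤ θ ≤ 2π in polar coordinates, where x = r cos(θ), y = r sin(θ), and dA = r dr dθ.

Under the substitution, the integrand becomes 9r^2, so

    ∬_D (9x^2 + 9y^2) dA = ∫_{0}^{2π} ∫_{0}^{1} (9r^2) · r dr dθ.

Inner integral (in r): ∫_{0}^{1} (9r^2) · r dr = 9/4.

Outer integral (in θ): ∫_{0}^{2π} (9/4) dθ = 9π/2.

Therefore ∬_D (9x^2 + 9y^2) dA = 9π/2.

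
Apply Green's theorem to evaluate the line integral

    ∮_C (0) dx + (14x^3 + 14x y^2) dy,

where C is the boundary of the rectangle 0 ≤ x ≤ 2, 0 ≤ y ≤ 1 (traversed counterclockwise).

Green's theorem converts the closed line integral into a double integral over the enclosed region D:

    ∮_C P dx + Q dy = ∬_D (∂Q/∂x - ∂P/∂y) dA.

Here P = 0, Q = 14x^3 + 14x y^2, so

    ∂Q/∂x = 42x^2 + 14y^2,    ∂P/∂y = 0,
    ∂Q/∂x - ∂P/∂y = 42x^2 + 14y^2.

D is the region 0 ≤ x ≤ 2, 0 ≤ y ≤ 1. Evaluating the double integral:

    ∬_D (42x^2 + 14y^2) dA = ∫_0^{2} ∫_0^{1} (42x^2 + 14y^2) dy dx.

Inner (y from 0 to 1): 42x^2 + 14/3.
Outer (x from 0 to 2): 364/3.

Therefore ∮_C P dx + Q dy = 364/3.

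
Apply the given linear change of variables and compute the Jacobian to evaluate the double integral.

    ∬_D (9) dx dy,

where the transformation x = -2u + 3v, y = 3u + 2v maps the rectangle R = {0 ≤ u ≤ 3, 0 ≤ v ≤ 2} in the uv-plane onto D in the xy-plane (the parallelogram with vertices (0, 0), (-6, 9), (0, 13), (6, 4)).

Compute the Jacobian determinant of (x, y) with respect to (u, v):

    ∂(x,y)/∂(u,v) = | -2  3 | = (-2)(2) - (3)(3) = -13.
                   | 3  2 |

Its absolute value is |J| = 13 (the area scaling factor).

Substituting x = -2u + 3v, y = 3u + 2v into the integrand,

    9 → 9,

so the integral becomes

    ∬_R (9) · |J| du dv = ∫_0^3 ∫_0^2 (117) dv du.

Inner (v): 234.
Outer (u): 702.

Therefore ∬_D (9) dx dy = 702.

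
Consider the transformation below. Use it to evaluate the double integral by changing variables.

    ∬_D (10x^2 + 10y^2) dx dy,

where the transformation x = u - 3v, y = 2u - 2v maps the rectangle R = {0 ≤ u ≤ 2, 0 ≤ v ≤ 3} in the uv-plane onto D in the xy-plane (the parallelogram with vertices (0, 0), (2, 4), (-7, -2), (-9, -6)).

Compute the Jacobian determinant of (x, y) with respect to (u, v):

    ∂(x,y)/∂(u,v) = | 1  -3 | = (1)(-2) - (-3)(2) = 4.
                   | 2  -2 |

Its absolute value is |J| = 4 (the area scaling factor).

Substituting x = u - 3v, y = 2u - 2v into the integrand,

    10x^2 + 10y^2 → 50u^2 - 140u v + 130v^2,

so the integral becomes

    ∬_R (50u^2 - 140u v + 130v^2) · |J| du dv = ∫_0^2 ∫_0^3 (200u^2 - 560u v + 520v^2) dv du.

Inner (v): 600u^2 - 2520u + 4680.
Outer (u): 5920.

Therefore ∬_D (10x^2 + 10y^2) dx dy = 5920.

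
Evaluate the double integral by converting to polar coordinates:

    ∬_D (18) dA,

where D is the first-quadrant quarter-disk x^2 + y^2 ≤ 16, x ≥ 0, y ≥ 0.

The region D is 0 ≤ r ≤ 4, 0 ≤ θ ≤ π/2 in polar coordinates, where x = r cos(θ), y = r sin(θ), and dA = r dr dθ.

Under the substitution, the integrand becomes 18, so

    ∬_D (18) dA = ∫_{0}^{π/2} ∫_{0}^{4} (18) · r dr dθ.

Inner integral (in r): ∫_{0}^{4} (18) · r dr = 144.

Outer integral (in θ): ∫_{0}^{π/2} (144) dθ = 72π.

Therefore ∬_D (18) dA = 72π.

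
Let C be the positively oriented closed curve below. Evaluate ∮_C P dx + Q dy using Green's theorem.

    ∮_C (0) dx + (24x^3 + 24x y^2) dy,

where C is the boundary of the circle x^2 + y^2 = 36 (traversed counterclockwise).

Green's theorem converts the closed line integral into a double integral over the enclosed region D:

    ∮_C P dx + Q dy = ∬_D (∂Q/∂x - ∂P/∂y) dA.

Here P = 0, Q = 24x^3 + 24x y^2, so

    ∂Q/∂x = 72x^2 + 24y^2,    ∂P/∂y = 0,
    ∂Q/∂x - ∂P/∂y = 72x^2 + 24y^2.

D is the region x^2 + y^2 ≤ 36. Evaluating the double integral:

In polar coordinates (x = r cos θ, y = r sin θ, dA = r dr dθ) the integrand becomes 24r^2(cos(2θ) + 2), so

    ∬_D (72x^2 + 24y^2) dA = ∫_0^{2π} ∫_0^{6} (24r^2(cos(2θ) + 2)) · r dr dθ.

Inner (r from 0 to 6): 7776cos(2θ) + 15552.
Outer (θ from 0 to 2π): 31104π.

Therefore ∮_C P dx + Q dy = 31104π.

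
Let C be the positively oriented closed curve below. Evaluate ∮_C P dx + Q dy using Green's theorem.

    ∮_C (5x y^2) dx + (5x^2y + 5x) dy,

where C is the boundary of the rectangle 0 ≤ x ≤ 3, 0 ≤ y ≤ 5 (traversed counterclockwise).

Green's theorem converts the closed line integral into a double integral over the enclosed region D:

    ∮_C P dx + Q dy = ∬_D (∂Q/∂x - ∂P/∂y) dA.

Here P = 5x y^2, Q = 5x^2y + 5x, so

    ∂Q/∂x = 10x y + 5,    ∂P/∂y = 10x y,
    ∂Q/∂x - ∂P/∂y = 5.

D is the region 0 ≤ x ≤ 3, 0 ≤ y ≤ 5. Evaluating the double integral:

    ∬_D (5) dA = ∫_0^{3} ∫_0^{5} (5) dy dx.

Inner (y from 0 to 5): 25.
Outer (x from 0 to 3): 75.

Therefore ∮_C P dx + Q dy = 75.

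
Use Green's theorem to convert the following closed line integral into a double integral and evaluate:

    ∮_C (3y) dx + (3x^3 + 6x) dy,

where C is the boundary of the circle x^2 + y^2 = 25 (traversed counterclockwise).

Green's theorem converts the closed line integral into a double integral over the enclosed region D:

    ∮_C P dx + Q dy = ∬_D (∂Q/∂x - ∂P/∂y) dA.

Here P = 3y, Q = 3x^3 + 6x, so

    ∂Q/∂x = 9x^2 + 6,    ∂P/∂y = 3,
    ∂Q/∂x - ∂P/∂y = 9x^2 + 3.

D is the region x^2 + y^2 ≤ 25. Evaluating the double integral:

In polar coordinates (x = r cos θ, y = r sin θ, dA = r dr dθ) the integrand becomes 9r^2cos(θ)^2 + 3, so

    ∬_D (9x^2 + 3) dA = ∫_0^{2π} ∫_0^{5} (9r^2cos(θ)^2 + 3) · r dr dθ.

Inner (r from 0 to 5): 5625cos(θ)^2/4 + 75/2.
Outer (θ from 0 to 2π): 5925π/4.

Therefore ∮_C P dx + Q dy = 5925π/4.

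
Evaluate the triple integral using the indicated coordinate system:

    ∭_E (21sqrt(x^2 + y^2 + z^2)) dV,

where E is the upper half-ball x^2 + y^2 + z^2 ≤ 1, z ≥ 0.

In spherical coordinates, x = ρ sin(φ) cos(θ), y = ρ sin(φ) sin(θ), z = ρ cos(φ), and dV = ρ^2 sin(φ) dρ dφ dθ.

The integrand becomes 21ρ, so

    ∭_E (21sqrt(x^2 + y^2 + z^2)) dV = ∫_{0}^{2π} ∫_{0}^{π/2} ∫_{0}^{1} (21ρ) · ρ^2 sin(φ) dρ dφ dθ.

Inner (ρ): 21sin(φ)/4.
Middle (φ): 21/4.
Outer (θ): 21π/2.

Therefore the triple integral equals 21π/2.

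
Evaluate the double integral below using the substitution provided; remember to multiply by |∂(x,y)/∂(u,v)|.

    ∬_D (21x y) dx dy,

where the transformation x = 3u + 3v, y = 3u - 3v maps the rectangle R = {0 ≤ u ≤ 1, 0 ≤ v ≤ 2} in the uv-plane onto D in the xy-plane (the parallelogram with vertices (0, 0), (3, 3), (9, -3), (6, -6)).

Compute the Jacobian determinant of (x, y) with respect to (u, v):

    ∂(x,y)/∂(u,v) = | 3  3 | = (3)(-3) - (3)(3) = -18.
                   | 3  -3 |

Its absolute value is |J| = 18 (the area scaling factor).

Substituting x = 3u + 3v, y = 3u - 3v into the integrand,

    21x y → 189u^2 - 189v^2,

so the integral becomes

    ∬_R (189u^2 - 189v^2) · |J| du dv = ∫_0^1 ∫_0^2 (3402u^2 - 3402v^2) dv du.

Inner (v): 6804u^2 - 9072.
Outer (u): -6804.

Therefore ∬_D (21x y) dx dy = -6804.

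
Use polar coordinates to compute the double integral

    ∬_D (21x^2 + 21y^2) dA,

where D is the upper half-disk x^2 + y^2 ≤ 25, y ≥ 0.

The region D is 0 ≤ r ≤ 5, 0 ≤ θ ≤ π in polar coordinates, where x = r cos(θ), y = r sin(θ), and dA = r dr dθ.

Under the substitution, the integrand becomes 21r^2, so

    ∬_D (21x^2 + 21y^2) dA = ∫_{0}^{π} ∫_{0}^{5} (21r^2) · r dr dθ.

Inner integral (in r): ∫_{0}^{5} (21r^2) · r dr = 13125/4.

Outer integral (in θ): ∫_{0}^{π} (13125/4) dθ = 13125π/4.

Therefore ∬_D (21x^2 + 21y^2) dA = 13125π/4.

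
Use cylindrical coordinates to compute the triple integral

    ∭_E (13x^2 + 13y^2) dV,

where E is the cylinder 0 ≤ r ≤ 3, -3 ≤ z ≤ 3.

In cylindrical coordinates, x = r cos(θ), y = r sin(θ), z = z, and dV = r dr dθ dz.

The integrand becomes 13r^2, so

    ∭_E (13x^2 + 13y^2) dV = ∫_{0}^{2π} ∫_{0}^{3} ∫_{-3}^{3} (13r^2) · r dz dr dθ.

Inner (z): 78r^3.
Middle (r from 0 to 3): 3159/2.
Outer (θ): 3159π.

Therefore the triple integral equals 3159π.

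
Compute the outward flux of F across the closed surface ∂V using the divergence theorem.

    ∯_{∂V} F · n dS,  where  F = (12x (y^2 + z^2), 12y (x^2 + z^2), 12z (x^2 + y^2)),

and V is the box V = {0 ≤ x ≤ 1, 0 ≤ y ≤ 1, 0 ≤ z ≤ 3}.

By the divergence theorem,

    ∯_{∂V} F · n dS = ∭_V (∇ · F) dV.

Compute the divergence:
    ∇ · F = ∂F_x/∂x + ∂F_y/∂y + ∂F_z/∂z = 12y^2 + 12z^2 + 12x^2 + 12z^2 + 12x^2 + 12y^2 = 24x^2 + 24y^2 + 24z^2.

V is a rectangular box, so dV = dx dy dz with 0 ≤ x ≤ 1, 0 ≤ y ≤ 1, 0 ≤ z ≤ 3.

Integrate (24x^2 + 24y^2 + 24z^2) over V as an iterated integral:

    ∭_V (∇·F) dV = ∫_0^{1} ∫_0^{1} ∫_0^{3} (24x^2 + 24y^2 + 24z^2) dz dy dx.

Inner (z from 0 to 3): 72x^2 + 72y^2 + 216.
Middle (y from 0 to 1): 72x^2 + 240.
Outer (x from 0 to 1): 264.

Therefore ∯_{∂V} F · n dS = 264.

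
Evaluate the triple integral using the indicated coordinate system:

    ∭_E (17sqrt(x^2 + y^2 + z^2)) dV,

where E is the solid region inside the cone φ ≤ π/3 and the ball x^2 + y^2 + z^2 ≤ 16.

In spherical coordinates, x = ρ sin(φ) cos(θ), y = ρ sin(φ) sin(θ), z = ρ cos(φ), and dV = ρ^2 sin(φ) dρ dφ dθ.

The integrand becomes 17ρ, so

    ∭_E (17sqrt(x^2 + y^2 + z^2)) dV = ∫_{0}^{2π} ∫_{0}^{π/3} ∫_{0}^{4} (17ρ) · ρ^2 sin(φ) dρ dφ dθ.

Inner (ρ): 1088sin(φ).
Middle (φ): 544.
Outer (θ): 1088π.

Therefore the triple integral equals 1088π.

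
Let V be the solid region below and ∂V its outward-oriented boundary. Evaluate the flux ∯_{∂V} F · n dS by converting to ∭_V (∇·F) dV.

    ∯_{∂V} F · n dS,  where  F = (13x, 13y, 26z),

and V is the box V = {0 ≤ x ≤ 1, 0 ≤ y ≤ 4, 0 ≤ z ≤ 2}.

By the divergence theorem,

    ∯_{∂V} F · n dS = ∭_V (∇ · F) dV.

Compute the divergence:
    ∇ · F = ∂F_x/∂x + ∂F_y/∂y + ∂F_z/∂z = 13 + 13 + 26 = 52.

V is a rectangular box, so dV = dx dy dz with 0 ≤ x ≤ 1, 0 ≤ y ≤ 4, 0 ≤ z ≤ 2.

Integrate (52) over V as an iterated integral:

    ∭_V (∇·F) dV = ∫_0^{1} ∫_0^{4} ∫_0^{2} (52) dz dy dx.

Inner (z from 0 to 2): 104.
Middle (y from 0 to 4): 416.
Outer (x from 0 to 1): 416.

Therefore ∯_{∂V} F · n dS = 416.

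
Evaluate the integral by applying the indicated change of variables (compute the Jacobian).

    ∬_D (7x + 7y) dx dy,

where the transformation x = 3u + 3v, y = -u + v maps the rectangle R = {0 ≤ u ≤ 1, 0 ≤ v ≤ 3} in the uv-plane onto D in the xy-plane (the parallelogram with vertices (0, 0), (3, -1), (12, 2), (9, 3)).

Compute the Jacobian determinant of (x, y) with respect to (u, v):

    ∂(x,y)/∂(u,v) = | 3  3 | = (3)(1) - (3)(-1) = 6.
                   | -1  1 |

Its absolute value is |J| = 6 (the area scaling factor).

Substituting x = 3u + 3v, y = -u + v into the integrand,

    7x + 7y → 14u + 28v,

so the integral becomes

    ∬_R (14u + 28v) · |J| du dv = ∫_0^1 ∫_0^3 (84u + 168v) dv du.

Inner (v): 252u + 756.
Outer (u): 882.

Therefore ∬_D (7x + 7y) dx dy = 882.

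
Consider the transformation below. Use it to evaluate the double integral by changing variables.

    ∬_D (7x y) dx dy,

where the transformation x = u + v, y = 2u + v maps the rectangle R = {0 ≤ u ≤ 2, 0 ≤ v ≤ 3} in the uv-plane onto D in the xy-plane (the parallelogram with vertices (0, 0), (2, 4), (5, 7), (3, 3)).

Compute the Jacobian determinant of (x, y) with respect to (u, v):

    ∂(x,y)/∂(u,v) = | 1  1 | = (1)(1) - (1)(2) = -1.
                   | 2  1 |

Its absolute value is |J| = 1 (the area scaling factor).

Substituting x = u + v, y = 2u + v into the integrand,

    7x y → 14u^2 + 21u v + 7v^2,

so the integral becomes

    ∬_R (14u^2 + 21u v + 7v^2) · |J| du dv = ∫_0^2 ∫_0^3 (14u^2 + 21u v + 7v^2) dv du.

Inner (v): 42u^2 + 189u/2 + 63.
Outer (u): 427.

Therefore ∬_D (7x y) dx dy = 427.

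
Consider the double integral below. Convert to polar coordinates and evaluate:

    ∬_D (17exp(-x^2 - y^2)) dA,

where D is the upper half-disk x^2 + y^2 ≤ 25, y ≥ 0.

The region D is 0 ≤ r ≤ 5, 0 ≤ θ ≤ π in polar coordinates, where x = r cos(θ), y = r sin(θ), and dA = r dr dθ.

Under the substitution, the integrand becomes 17exp(-r^2), so

    ∬_D (17exp(-x^2 - y^2)) dA = ∫_{0}^{π} ∫_{0}^{5} (17exp(-r^2)) · r dr dθ.

Inner integral (in r): ∫_{0}^{5} (17exp(-r^2)) · r dr = 17/2 - 17exp(-25)/2.

Outer integral (in θ): ∫_{0}^{π} (17/2 - 17exp(-25)/2) dθ = -17π (1 - exp(25))exp(-25)/2.

Therefore ∬_D (17exp(-x^2 - y^2)) dA = -17π (1 - exp(25))exp(-25)/2.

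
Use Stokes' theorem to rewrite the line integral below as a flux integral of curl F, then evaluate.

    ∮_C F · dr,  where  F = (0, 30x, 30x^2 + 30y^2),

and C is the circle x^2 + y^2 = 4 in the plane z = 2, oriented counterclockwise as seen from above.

Let S be the flat disk x^2 + y^2 ≤ 4 in the plane z = 2, with upward unit normal n̂ = ẑ. By Stokes' theorem,

    ∮_C F · dr = ∬_S (∇ × F) · n̂ dS = ∬_D (curl F)_z dA,

where D is the disk x^2 + y^2 ≤ 4.

Compute the curl of F = (0, 30x, 30x^2 + 30y^2):
    (∇ × F)_x = ∂F_z/∂y - ∂F_y/∂z = 60y,
    (∇ × F)_y = ∂F_x/∂z - ∂F_z/∂x = -60x,
    (∇ × F)_z = ∂F_y/∂x - ∂F_x/∂y = 30.

On z = 2, (curl F)_z = 30.

Convert to polar (x = r cos θ, y = r sin θ, dA = r dr dθ); the integrand becomes 30, so

    ∬_D (curl F)_z dA = ∫_0^{2π} ∫_0^{2} (30) · r dr dθ.

Inner (r from 0 to 2): 60.
Outer (θ from 0 to 2π): 120π.

Therefore ∮_C F · dr = 120π.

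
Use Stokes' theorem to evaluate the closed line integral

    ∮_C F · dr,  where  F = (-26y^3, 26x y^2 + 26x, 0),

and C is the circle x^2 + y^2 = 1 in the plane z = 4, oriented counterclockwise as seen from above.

Let S be the flat disk x^2 + y^2 ≤ 1 in the plane z = 4, with upward unit normal n̂ = ẑ. By Stokes' theorem,

    ∮_C F · dr = ∬_S (∇ × F) · n̂ dS = ∬_D (curl F)_z dA,

where D is the disk x^2 + y^2 ≤ 1.

Compute the curl of F = (-26y^3, 26x y^2 + 26x, 0):
    (∇ × F)_x = ∂F_z/∂y - ∂F_y/∂z = 0,
    (∇ × F)_y = ∂F_x/∂z - ∂F_z/∂x = 0,
    (∇ × F)_z = ∂F_y/∂x - ∂F_x/∂y = 104y^2 + 26.

On z = 4, (curl F)_z = 104y^2 + 26.

Convert to polar (x = r cos θ, y = r sin θ, dA = r dr dθ); the integrand becomes 104r^2sin(θ)^2 + 26, so

    ∬_D (curl F)_z dA = ∫_0^{2π} ∫_0^{1} (104r^2sin(θ)^2 + 26) · r dr dθ.

Inner (r from 0 to 1): 26 - 13cos(2θ).
Outer (θ from 0 to 2π): 52π.

Therefore ∮_C F · dr = 52π.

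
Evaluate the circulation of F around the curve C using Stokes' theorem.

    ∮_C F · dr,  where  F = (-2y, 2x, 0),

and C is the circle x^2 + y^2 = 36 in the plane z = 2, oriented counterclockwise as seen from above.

Let S be the flat disk x^2 + y^2 ≤ 36 in the plane z = 2, with upward unit normal n̂ = ẑ. By Stokes' theorem,

    ∮_C F · dr = ∬_S (∇ × F) · n̂ dS = ∬_D (curl F)_z dA,

where D is the disk x^2 + y^2 ≤ 36.

Compute the curl of F = (-2y, 2x, 0):
    (∇ × F)_x = ∂F_z/∂y - ∂F_y/∂z = 0,
    (∇ × F)_y = ∂F_x/∂z - ∂F_z/∂x = 0,
    (∇ × F)_z = ∂F_y/∂x - ∂F_x/∂y = 4.

On z = 2, (curl F)_z = 4.

Convert to polar (x = r cos θ, y = r sin θ, dA = r dr dθ); the integrand becomes 4, so

    ∬_D (curl F)_z dA = ∫_0^{2π} ∫_0^{6} (4) · r dr dθ.

Inner (r from 0 to 6): 72.
Outer (θ from 0 to 2π): 144π.

Therefore ∮_C F · dr = 144π.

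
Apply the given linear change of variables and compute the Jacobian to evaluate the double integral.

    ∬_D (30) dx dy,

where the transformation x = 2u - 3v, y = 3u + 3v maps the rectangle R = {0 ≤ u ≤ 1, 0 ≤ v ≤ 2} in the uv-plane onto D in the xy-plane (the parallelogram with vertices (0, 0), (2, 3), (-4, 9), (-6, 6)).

Compute the Jacobian determinant of (x, y) with respect to (u, v):

    ∂(x,y)/∂(u,v) = | 2  -3 | = (2)(3) - (-3)(3) = 15.
                   | 3  3 |

Its absolute value is |J| = 15 (the area scaling factor).

Substituting x = 2u - 3v, y = 3u + 3v into the integrand,

    30 → 30,

so the integral becomes

    ∬_R (30) · |J| du dv = ∫_0^1 ∫_0^2 (450) dv du.

Inner (v): 900.
Outer (u): 900.

Therefore ∬_D (30) dx dy = 900.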